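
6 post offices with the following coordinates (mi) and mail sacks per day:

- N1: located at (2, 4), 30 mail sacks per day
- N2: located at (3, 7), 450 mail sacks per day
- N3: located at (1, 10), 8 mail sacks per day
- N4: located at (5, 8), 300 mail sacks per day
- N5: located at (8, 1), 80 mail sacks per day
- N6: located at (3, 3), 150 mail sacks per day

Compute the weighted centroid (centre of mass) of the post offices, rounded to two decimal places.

The minimiser of Σwᵢ‖p−pᵢ‖² is the weighted centroid p* = (Σwᵢpᵢ)/(Σwᵢ).
Σwᵢ = 1018.
Σwᵢxᵢ = 30·2 + 450·3 + 8·1 + 300·5 + 80·8 + 150·3 = 4008.
Σwᵢyᵢ = 30·4 + 450·7 + 8·10 + 300·8 + 80·1 + 150·3 = 6280.
x* = 4008/1018 = 3.94, y* = 6280/1018 = 6.17.

(3.94, 6.17)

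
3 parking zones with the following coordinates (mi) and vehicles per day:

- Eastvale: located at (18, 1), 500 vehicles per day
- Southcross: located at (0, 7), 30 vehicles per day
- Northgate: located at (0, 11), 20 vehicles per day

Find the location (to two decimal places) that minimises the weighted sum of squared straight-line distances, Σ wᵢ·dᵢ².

The minimiser of Σwᵢ‖p−pᵢ‖² is the weighted centroid p* = (Σwᵢpᵢ)/(Σwᵢ).
Σwᵢ = 550.
Σwᵢxᵢ = 500·18 + 30·0 + 20·0 = 9000.
Σwᵢyᵢ = 500·1 + 30·7 + 20·11 = 930.
x* = 9000/550 = 16.36, y* = 930/550 = 1.69.

(16.36, 1.69)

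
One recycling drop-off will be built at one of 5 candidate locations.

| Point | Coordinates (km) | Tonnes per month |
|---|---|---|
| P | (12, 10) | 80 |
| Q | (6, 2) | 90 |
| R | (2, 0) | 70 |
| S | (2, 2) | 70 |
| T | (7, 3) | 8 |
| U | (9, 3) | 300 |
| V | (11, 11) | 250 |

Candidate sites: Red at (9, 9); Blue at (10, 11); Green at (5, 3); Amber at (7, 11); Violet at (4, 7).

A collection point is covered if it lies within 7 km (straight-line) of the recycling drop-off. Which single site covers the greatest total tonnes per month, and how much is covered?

Coverage radius r = 7 km; a point is covered iff (Δx)²+(Δy)² ≤ 7² = 49.
  Red (9, 9): covers {P, T, U, V} → 638
  Blue (10, 11): covers {P, V} → 330
  Green (5, 3): covers {Q, R, S, T, U} → 538
  Amber (7, 11): covers {P, V} → 330
  Violet (4, 7): covers {Q, S, T, U} → 468
Maximum coverage at Red: 638 tonnes per month.

Red, covering 638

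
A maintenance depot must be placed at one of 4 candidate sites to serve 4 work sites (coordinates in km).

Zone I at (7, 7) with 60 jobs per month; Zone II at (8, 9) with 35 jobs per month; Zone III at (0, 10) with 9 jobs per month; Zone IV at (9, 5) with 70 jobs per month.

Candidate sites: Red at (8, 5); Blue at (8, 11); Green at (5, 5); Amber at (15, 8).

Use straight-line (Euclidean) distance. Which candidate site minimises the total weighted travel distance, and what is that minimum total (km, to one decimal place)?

Total weighted distance at each candidate:
  Red (8, 5): total = 429.1
  Blue (8, 11): total = 815.7
  Green (5, 5): total = 688.3
  Amber (15, 8): total = 1337.0
Minimum is at Red with total 429.1 km.

Red, total 429.1 km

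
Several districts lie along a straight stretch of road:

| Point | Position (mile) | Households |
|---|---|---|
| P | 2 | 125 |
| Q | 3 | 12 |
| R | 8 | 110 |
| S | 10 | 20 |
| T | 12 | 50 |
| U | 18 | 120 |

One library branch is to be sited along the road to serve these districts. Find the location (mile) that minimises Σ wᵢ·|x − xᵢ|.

x = 8

For a sum of weighted absolute distances on a line, the optimum is the weighted median (not the mean). Total weight W = 437; half-weight = 218.5.
Sort by position and accumulate weight:
  mile 2 (P, w=125) → cum 125
  mile 3 (Q, w=12) → cum 137
  mile 8 (R, w=110) → cum 247  ≥ 218.5 → median here
  mile 10 (S, w=20) → cum 267
  mile 12 (T, w=50) → cum 317
  mile 18 (U, w=120) → cum 437
Optimal location: mile 8.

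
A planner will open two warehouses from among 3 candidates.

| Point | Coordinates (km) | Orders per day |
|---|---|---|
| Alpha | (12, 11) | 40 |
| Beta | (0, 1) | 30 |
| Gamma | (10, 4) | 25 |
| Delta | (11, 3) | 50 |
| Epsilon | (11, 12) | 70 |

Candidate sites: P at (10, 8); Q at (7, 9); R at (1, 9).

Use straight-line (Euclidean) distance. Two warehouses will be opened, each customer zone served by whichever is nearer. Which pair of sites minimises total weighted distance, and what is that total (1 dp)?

{P, R}, total 1029.7

Evaluate every pair (each demand assigned to the nearer of the two):
  {P, R}: total = 1029.7
  {P, Q}: total = 1106.7
  {Q, R}: total = 1313.6
Best pair: {P, R} with total 1029.7.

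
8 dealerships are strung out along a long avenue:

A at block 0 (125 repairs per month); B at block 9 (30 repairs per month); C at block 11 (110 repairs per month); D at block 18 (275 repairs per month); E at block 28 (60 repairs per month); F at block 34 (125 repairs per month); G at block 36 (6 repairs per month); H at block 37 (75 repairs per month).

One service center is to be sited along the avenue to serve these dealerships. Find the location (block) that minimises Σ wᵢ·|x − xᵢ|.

x = 18

For a sum of weighted absolute distances on a line, the optimum is the weighted median (not the mean). Total weight W = 806; half-weight = 403.
Sort by position and accumulate weight:
  block 0 (A, w=125) → cum 125
  block 9 (B, w=30) → cum 155
  block 11 (C, w=110) → cum 265
  block 18 (D, w=275) → cum 540  ≥ 403 → median here
  block 28 (E, w=60) → cum 600
  block 34 (F, w=125) → cum 725
  block 36 (G, w=6) → cum 731
  block 37 (H, w=75) → cum 806
Optimal location: block 18.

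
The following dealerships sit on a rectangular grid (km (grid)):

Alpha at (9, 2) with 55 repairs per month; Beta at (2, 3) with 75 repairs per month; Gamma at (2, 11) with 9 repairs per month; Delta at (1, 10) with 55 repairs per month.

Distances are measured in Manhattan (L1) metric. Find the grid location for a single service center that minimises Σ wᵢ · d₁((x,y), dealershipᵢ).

Manhattan distance separates: Σwᵢ(|x−xᵢ|+|y−yᵢ|) = Σwᵢ|x−xᵢ| + Σwᵢ|y−yᵢ|, so x and y are optimised independently as 1-D weighted medians.
Total weight W = 194; half = 97.
x-coordinate, sorted with cumulative weight:
  x=1 (Delta, w=55) cum 55
  x=2 (Beta, w=75) cum 130  ← median
  x=2 (Gamma, w=9) cum 139
  x=9 (Alpha, w=55) cum 194
⇒ x* = 2
y-coordinate, sorted with cumulative weight:
  y=2 (Alpha, w=55) cum 55
  y=3 (Beta, w=75) cum 130  ← median
  y=10 (Delta, w=55) cum 185
  y=11 (Gamma, w=9) cum 194
⇒ y* = 3

(2, 3)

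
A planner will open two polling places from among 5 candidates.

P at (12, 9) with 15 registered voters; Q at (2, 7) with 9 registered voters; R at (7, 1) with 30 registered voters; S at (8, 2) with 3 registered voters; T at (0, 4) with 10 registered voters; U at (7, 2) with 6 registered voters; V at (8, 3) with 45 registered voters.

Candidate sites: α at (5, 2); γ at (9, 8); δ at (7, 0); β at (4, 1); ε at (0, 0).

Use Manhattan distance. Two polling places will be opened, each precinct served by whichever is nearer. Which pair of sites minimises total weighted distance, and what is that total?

Evaluate every pair (each demand assigned to the nearer of the two):
  {γ, δ}: total = 473
  {α, γ}: total = 493
  {δ, ε}: total = 562
  {α, δ}: total = 583
  {δ, β}: total = 583
  {γ, β}: total = 601
  {α, ε}: total = 613
  {α, β}: total = 643
  {γ, ε}: total = 751
  {β, ε}: total = 751
Best pair: {γ, δ} with total 473.

{γ, δ}, total 473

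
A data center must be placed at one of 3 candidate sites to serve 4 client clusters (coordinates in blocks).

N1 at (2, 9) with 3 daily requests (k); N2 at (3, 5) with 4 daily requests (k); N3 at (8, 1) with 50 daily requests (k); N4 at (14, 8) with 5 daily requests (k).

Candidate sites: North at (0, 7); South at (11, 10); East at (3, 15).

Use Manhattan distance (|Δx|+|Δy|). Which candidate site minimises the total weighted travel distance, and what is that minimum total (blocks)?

South, total 707 blocks

Total weighted distance at each candidate:
  North (0, 7): total = 807
  South (11, 10): total = 707
  East (3, 15): total = 1101
Minimum is at South with total 707 blocks.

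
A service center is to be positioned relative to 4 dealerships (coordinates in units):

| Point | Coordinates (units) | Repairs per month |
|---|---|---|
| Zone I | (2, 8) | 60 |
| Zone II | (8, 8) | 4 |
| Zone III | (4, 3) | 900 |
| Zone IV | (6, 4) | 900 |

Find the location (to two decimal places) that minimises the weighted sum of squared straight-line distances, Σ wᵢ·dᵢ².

The minimiser of Σwᵢ‖p−pᵢ‖² is the weighted centroid p* = (Σwᵢpᵢ)/(Σwᵢ).
Σwᵢ = 1864.
Σwᵢxᵢ = 60·2 + 4·8 + 900·4 + 900·6 = 9152.
Σwᵢyᵢ = 60·8 + 4·8 + 900·3 + 900·4 = 6812.
x* = 9152/1864 = 4.91, y* = 6812/1864 = 3.65.

(4.91, 3.65)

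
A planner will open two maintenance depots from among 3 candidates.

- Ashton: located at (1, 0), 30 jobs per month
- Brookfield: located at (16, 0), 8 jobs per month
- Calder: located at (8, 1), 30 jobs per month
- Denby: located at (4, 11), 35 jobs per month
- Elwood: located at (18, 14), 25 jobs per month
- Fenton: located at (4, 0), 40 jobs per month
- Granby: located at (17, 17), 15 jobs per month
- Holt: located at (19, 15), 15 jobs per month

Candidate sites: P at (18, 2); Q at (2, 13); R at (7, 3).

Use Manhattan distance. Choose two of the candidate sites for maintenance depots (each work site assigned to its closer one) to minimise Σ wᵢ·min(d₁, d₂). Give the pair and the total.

Evaluate every pair (each demand assigned to the nearer of the two):
  {P, R}: total = 1767
  {Q, R}: total = 1831
  {P, Q}: total = 2272
Best pair: {P, R} with total 1767.

{P, R}, total 1767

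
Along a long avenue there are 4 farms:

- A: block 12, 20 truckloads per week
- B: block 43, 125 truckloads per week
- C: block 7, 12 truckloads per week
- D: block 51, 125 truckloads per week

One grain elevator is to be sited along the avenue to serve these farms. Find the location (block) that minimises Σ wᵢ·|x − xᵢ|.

For a sum of weighted absolute distances on a line, the optimum is the weighted median (not the mean). Total weight W = 282; half-weight = 141.
Sort by position and accumulate weight:
  block 7 (C, w=12) → cum 12
  block 12 (A, w=20) → cum 32
  block 43 (B, w=125) → cum 157  ≥ 141 → median here
  block 51 (D, w=125) → cum 282
Optimal location: block 43.

x = 43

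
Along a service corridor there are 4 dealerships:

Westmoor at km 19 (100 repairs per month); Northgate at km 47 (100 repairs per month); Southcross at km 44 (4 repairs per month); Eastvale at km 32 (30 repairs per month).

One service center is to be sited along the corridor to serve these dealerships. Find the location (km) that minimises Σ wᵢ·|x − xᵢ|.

x = 32

For a sum of weighted absolute distances on a line, the optimum is the weighted median (not the mean). Total weight W = 234; half-weight = 117.
Sort by position and accumulate weight:
  km 19 (Westmoor, w=100) → cum 100
  km 32 (Eastvale, w=30) → cum 130  ≥ 117 → median here
  km 44 (Southcross, w=4) → cum 134
  km 47 (Northgate, w=100) → cum 234
Optimal location: km 32.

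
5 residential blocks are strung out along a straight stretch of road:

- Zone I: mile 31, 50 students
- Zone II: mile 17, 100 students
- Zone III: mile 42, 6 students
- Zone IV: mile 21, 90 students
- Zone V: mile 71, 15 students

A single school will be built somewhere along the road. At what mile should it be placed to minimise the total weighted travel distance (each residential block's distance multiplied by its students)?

x = 21

For a sum of weighted absolute distances on a line, the optimum is the weighted median (not the mean). Total weight W = 261; half-weight = 130.5.
Sort by position and accumulate weight:
  mile 17 (Zone II, w=100) → cum 100
  mile 21 (Zone IV, w=90) → cum 190  ≥ 130.5 → median here
  mile 31 (Zone I, w=50) → cum 240
  mile 42 (Zone III, w=6) → cum 246
  mile 71 (Zone V, w=15) → cum 261
Optimal location: mile 21.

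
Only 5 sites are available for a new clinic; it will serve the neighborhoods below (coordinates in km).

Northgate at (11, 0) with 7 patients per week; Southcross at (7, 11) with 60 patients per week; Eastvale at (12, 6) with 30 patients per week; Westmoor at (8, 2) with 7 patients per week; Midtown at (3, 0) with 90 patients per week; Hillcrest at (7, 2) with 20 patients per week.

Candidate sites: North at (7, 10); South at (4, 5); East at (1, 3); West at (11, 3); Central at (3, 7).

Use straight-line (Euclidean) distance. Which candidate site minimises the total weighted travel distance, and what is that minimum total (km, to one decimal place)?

South, total 1283.3 km

Total weighted distance at each candidate:
  North (7, 10): total = 1513.3
  South (4, 5): total = 1283.3
  East (1, 3): total = 1510.8
  West (11, 3): total = 1526.1
  Central (3, 7): total = 1493.0
Minimum is at South with total 1283.3 km.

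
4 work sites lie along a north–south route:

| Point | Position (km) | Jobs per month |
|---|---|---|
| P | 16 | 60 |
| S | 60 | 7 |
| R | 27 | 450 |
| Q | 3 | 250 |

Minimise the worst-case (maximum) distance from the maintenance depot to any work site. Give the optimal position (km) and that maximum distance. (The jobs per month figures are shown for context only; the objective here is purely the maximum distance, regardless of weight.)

location 31.5, max distance 28.5

The 1-center on a line is the midpoint of the two extreme points: leftmost at 3, rightmost at 60.
Optimal location = (3 + 60)/2 = 31.5; maximum distance = (60 − 3)/2 = 28.5.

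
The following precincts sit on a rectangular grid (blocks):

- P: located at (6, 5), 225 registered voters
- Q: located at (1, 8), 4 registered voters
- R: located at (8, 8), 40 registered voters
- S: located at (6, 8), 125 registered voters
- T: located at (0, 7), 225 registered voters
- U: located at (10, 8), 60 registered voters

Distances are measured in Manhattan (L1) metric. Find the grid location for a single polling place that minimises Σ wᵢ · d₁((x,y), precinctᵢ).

Manhattan distance separates: Σwᵢ(|x−xᵢ|+|y−yᵢ|) = Σwᵢ|x−xᵢ| + Σwᵢ|y−yᵢ|, so x and y are optimised independently as 1-D weighted medians.
Total weight W = 679; half = 339.5.
x-coordinate, sorted with cumulative weight:
  x=0 (T, w=225) cum 225
  x=1 (Q, w=4) cum 229
  x=6 (P, w=225) cum 454  ← median
  x=6 (S, w=125) cum 579
  x=8 (R, w=40) cum 619
  x=10 (U, w=60) cum 679
⇒ x* = 6
y-coordinate, sorted with cumulative weight:
  y=5 (P, w=225) cum 225
  y=7 (T, w=225) cum 450  ← median
  y=8 (Q, w=4) cum 454
  y=8 (R, w=40) cum 494
  y=8 (S, w=125) cum 619
  y=8 (U, w=60) cum 679
⇒ y* = 7

(6, 7)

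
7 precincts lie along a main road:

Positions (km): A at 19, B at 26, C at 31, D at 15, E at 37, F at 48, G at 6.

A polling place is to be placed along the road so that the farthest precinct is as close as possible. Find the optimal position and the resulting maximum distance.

location 27, max distance 21

The 1-center on a line is the midpoint of the two extreme points: leftmost at 6, rightmost at 48.
Optimal location = (6 + 48)/2 = 27; maximum distance = (48 − 6)/2 = 21.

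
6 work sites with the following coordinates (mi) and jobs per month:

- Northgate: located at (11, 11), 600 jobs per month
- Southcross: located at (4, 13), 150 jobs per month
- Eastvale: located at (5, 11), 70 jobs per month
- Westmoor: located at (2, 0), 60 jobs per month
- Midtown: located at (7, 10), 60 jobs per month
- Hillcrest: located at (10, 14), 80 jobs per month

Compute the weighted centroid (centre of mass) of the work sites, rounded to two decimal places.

(8.72, 10.82)

The minimiser of Σwᵢ‖p−pᵢ‖² is the weighted centroid p* = (Σwᵢpᵢ)/(Σwᵢ).
Σwᵢ = 1020.
Σwᵢxᵢ = 600·11 + 150·4 + 70·5 + 60·2 + 60·7 + 80·10 = 8890.
Σwᵢyᵢ = 600·11 + 150·13 + 70·11 + 60·0 + 60·10 + 80·14 = 11040.
x* = 8890/1020 = 8.72, y* = 11040/1020 = 10.82.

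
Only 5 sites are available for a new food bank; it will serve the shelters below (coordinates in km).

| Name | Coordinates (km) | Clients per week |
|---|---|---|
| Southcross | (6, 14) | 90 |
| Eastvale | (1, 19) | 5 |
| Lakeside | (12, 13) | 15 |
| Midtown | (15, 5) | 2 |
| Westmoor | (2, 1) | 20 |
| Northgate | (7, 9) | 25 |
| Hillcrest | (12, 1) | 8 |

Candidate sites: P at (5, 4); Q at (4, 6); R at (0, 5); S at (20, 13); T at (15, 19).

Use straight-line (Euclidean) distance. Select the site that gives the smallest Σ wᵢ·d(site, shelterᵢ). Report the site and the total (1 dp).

Q, total 1279.7 km

Total weighted distance at each candidate:
  P (5, 4): total = 1453.6
  Q (4, 6): total = 1279.7
  R (0, 5): total = 1682.2
  S (20, 13): total = 2389.8
  T (15, 19): total = 2035.4
Minimum is at Q with total 1279.7 km.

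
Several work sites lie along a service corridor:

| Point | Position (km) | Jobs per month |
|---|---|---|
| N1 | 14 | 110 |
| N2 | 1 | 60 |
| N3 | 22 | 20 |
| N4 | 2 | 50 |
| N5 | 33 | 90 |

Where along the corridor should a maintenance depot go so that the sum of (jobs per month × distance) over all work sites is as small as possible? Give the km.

For a sum of weighted absolute distances on a line, the optimum is the weighted median (not the mean). Total weight W = 330; half-weight = 165.
Sort by position and accumulate weight:
  km 1 (N2, w=60) → cum 60
  km 2 (N4, w=50) → cum 110
  km 14 (N1, w=110) → cum 220  ≥ 165 → median here
  km 22 (N3, w=20) → cum 240
  km 33 (N5, w=90) → cum 330
Optimal location: km 14.

x = 14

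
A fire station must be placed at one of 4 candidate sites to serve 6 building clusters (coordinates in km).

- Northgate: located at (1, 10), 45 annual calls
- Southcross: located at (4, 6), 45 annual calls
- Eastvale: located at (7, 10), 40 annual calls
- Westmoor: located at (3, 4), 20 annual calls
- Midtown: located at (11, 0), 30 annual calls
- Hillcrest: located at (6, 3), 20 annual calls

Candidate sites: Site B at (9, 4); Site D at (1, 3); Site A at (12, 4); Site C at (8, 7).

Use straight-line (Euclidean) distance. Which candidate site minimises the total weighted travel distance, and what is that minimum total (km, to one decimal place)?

Site C, total 1089.3 km

Total weighted distance at each candidate:
  Site B (9, 4): total = 1262.7
  Site D (1, 3): total = 1332.6
  Site A (12, 4): total = 1672.7
  Site C (8, 7): total = 1089.3
Minimum is at Site C with total 1089.3 km.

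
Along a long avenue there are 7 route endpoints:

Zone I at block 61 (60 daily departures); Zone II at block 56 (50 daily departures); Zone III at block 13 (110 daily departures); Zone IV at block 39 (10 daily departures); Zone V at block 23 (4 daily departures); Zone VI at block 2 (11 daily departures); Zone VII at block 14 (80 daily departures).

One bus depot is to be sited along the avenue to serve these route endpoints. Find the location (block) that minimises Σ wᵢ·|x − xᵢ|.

For a sum of weighted absolute distances on a line, the optimum is the weighted median (not the mean). Total weight W = 325; half-weight = 162.5.
Sort by position and accumulate weight:
  block 2 (Zone VI, w=11) → cum 11
  block 13 (Zone III, w=110) → cum 121
  block 14 (Zone VII, w=80) → cum 201  ≥ 162.5 → median here
  block 23 (Zone V, w=4) → cum 205
  block 39 (Zone IV, w=10) → cum 215
  block 56 (Zone II, w=50) → cum 265
  block 61 (Zone I, w=60) → cum 325
Optimal location: block 14.

x = 14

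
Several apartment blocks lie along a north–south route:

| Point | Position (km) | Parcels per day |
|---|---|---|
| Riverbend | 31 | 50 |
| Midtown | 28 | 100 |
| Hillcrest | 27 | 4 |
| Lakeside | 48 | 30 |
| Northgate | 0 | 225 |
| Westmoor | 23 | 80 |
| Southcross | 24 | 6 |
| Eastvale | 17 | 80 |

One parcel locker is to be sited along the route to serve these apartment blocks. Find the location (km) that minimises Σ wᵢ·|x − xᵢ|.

x = 17

For a sum of weighted absolute distances on a line, the optimum is the weighted median (not the mean). Total weight W = 575; half-weight = 287.5.
Sort by position and accumulate weight:
  km 0 (Northgate, w=225) → cum 225
  km 17 (Eastvale, w=80) → cum 305  ≥ 287.5 → median here
  km 23 (Westmoor, w=80) → cum 385
  km 24 (Southcross, w=6) → cum 391
  km 27 (Hillcrest, w=4) → cum 395
  km 28 (Midtown, w=100) → cum 495
  km 31 (Riverbend, w=50) → cum 545
  km 48 (Lakeside, w=30) → cum 575
Optimal location: km 17.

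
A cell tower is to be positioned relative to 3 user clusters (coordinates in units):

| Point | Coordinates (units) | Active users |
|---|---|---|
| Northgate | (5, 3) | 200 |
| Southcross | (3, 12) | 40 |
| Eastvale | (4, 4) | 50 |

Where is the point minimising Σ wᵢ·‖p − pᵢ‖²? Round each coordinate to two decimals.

(4.55, 4.41)

The minimiser of Σwᵢ‖p−pᵢ‖² is the weighted centroid p* = (Σwᵢpᵢ)/(Σwᵢ).
Σwᵢ = 290.
Σwᵢxᵢ = 200·5 + 40·3 + 50·4 = 1320.
Σwᵢyᵢ = 200·3 + 40·12 + 50·4 = 1280.
x* = 1320/290 = 4.55, y* = 1280/290 = 4.41.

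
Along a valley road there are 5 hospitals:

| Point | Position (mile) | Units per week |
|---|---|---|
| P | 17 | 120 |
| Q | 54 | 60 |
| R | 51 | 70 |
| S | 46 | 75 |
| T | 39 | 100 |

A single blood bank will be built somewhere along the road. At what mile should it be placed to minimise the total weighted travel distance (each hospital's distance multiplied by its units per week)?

x = 39

For a sum of weighted absolute distances on a line, the optimum is the weighted median (not the mean). Total weight W = 425; half-weight = 212.5.
Sort by position and accumulate weight:
  mile 17 (P, w=120) → cum 120
  mile 39 (T, w=100) → cum 220  ≥ 212.5 → median here
  mile 46 (S, w=75) → cum 295
  mile 51 (R, w=70) → cum 365
  mile 54 (Q, w=60) → cum 425
Optimal location: mile 39.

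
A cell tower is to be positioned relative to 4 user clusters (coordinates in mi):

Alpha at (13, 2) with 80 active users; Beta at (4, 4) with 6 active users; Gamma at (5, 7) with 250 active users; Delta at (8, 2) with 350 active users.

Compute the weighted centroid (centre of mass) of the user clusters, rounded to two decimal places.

(7.45, 3.84)

The minimiser of Σwᵢ‖p−pᵢ‖² is the weighted centroid p* = (Σwᵢpᵢ)/(Σwᵢ).
Σwᵢ = 686.
Σwᵢxᵢ = 80·13 + 6·4 + 250·5 + 350·8 = 5114.
Σwᵢyᵢ = 80·2 + 6·4 + 250·7 + 350·2 = 2634.
x* = 5114/686 = 7.45, y* = 2634/686 = 3.84.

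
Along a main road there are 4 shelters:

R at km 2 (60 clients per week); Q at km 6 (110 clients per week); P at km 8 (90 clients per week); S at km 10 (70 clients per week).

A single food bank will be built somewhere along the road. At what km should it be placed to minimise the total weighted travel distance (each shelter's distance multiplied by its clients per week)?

x = 6

For a sum of weighted absolute distances on a line, the optimum is the weighted median (not the mean). Total weight W = 330; half-weight = 165.
Sort by position and accumulate weight:
  km 2 (R, w=60) → cum 60
  km 6 (Q, w=110) → cum 170  ≥ 165 → median here
  km 8 (P, w=90) → cum 260
  km 10 (S, w=70) → cum 330
Optimal location: km 6.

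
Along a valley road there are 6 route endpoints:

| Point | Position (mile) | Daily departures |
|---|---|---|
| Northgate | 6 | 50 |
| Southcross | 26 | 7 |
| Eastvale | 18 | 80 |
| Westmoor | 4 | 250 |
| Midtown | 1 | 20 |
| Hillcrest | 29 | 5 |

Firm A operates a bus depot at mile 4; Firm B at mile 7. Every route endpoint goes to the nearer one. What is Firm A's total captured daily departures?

The indifferent point is the midpoint (4+7)/2 = 5.5; route endpoints left of it (closer to Firm A at 4) go to Firm A, those right go to Firm B.
  Midtown at 1 (w=20) → Firm A
  Westmoor at 4 (w=250) → Firm A
  Northgate at 6 (w=50) → Firm B
  Eastvale at 18 (w=80) → Firm B
  Southcross at 26 (w=7) → Firm B
  Hillcrest at 29 (w=5) → Firm B
Firm A captures 270; Firm B captures 142.

270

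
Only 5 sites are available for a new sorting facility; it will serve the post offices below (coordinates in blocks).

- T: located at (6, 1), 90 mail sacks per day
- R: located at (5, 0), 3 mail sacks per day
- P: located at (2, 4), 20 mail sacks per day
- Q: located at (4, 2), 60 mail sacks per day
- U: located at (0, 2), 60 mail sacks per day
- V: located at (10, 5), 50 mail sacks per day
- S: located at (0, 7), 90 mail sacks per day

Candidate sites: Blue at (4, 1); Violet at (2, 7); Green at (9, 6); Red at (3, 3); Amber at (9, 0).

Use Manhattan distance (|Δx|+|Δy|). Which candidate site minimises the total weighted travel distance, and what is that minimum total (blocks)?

Total weighted distance at each candidate:
  Blue (4, 1): total = 2046
  Violet (2, 7): total = 2510
  Green (9, 6): total = 3250
  Red (3, 3): total = 1945
  Amber (9, 0): total = 3412
Minimum is at Red with total 1945 blocks.

Red, total 1945 blocks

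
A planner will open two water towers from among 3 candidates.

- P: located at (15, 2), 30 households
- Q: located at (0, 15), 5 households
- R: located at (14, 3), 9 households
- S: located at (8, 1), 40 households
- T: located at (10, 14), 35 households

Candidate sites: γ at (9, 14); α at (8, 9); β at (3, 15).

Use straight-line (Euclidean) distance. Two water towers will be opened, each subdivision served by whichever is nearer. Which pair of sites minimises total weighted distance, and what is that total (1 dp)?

{γ, α}, total 773.6

Evaluate every pair (each demand assigned to the nearer of the two):
  {γ, α}: total = 773.6
  {α, β}: total = 896.8
  {γ, β}: total = 1082.8
Best pair: {γ, α} with total 773.6.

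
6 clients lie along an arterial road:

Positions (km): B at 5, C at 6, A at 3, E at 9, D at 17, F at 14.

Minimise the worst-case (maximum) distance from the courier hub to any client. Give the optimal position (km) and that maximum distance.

location 10, max distance 7

The 1-center on a line is the midpoint of the two extreme points: leftmost at 3, rightmost at 17.
Optimal location = (3 + 17)/2 = 10; maximum distance = (17 − 3)/2 = 7.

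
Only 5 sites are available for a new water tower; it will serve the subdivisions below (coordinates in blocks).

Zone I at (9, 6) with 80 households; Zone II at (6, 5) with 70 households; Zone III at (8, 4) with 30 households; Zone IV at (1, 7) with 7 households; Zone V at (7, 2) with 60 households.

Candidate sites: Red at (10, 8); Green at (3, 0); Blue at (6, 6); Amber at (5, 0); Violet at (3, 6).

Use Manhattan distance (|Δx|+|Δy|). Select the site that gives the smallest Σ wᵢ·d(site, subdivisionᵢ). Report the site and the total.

Total weighted distance at each candidate:
  Red (10, 8): total = 1520
  Green (3, 0): total = 2213
  Blue (6, 6): total = 772
  Amber (5, 0): total = 1747
  Violet (3, 6): total = 1471
Minimum is at Blue with total 772 blocks.

Blue, total 772 blocks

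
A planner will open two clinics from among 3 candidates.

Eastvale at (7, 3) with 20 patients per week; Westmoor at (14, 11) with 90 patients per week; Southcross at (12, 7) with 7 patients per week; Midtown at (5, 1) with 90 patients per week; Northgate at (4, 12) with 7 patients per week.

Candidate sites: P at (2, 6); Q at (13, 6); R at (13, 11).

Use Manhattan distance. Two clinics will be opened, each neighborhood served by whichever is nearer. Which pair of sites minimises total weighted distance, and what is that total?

Evaluate every pair (each demand assigned to the nearer of the two):
  {P, R}: total = 1061
  {P, Q}: total = 1490
  {Q, R}: total = 1524
Best pair: {P, R} with total 1061.

{P, R}, total 1061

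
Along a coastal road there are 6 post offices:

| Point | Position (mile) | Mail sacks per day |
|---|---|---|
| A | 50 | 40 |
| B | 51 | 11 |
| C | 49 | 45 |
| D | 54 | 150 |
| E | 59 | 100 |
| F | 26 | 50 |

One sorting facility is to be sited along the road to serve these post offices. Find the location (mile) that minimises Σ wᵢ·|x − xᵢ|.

x = 54

For a sum of weighted absolute distances on a line, the optimum is the weighted median (not the mean). Total weight W = 396; half-weight = 198.
Sort by position and accumulate weight:
  mile 26 (F, w=50) → cum 50
  mile 49 (C, w=45) → cum 95
  mile 50 (A, w=40) → cum 135
  mile 51 (B, w=11) → cum 146
  mile 54 (D, w=150) → cum 296  ≥ 198 → median here
  mile 59 (E, w=100) → cum 396
Optimal location: mile 54.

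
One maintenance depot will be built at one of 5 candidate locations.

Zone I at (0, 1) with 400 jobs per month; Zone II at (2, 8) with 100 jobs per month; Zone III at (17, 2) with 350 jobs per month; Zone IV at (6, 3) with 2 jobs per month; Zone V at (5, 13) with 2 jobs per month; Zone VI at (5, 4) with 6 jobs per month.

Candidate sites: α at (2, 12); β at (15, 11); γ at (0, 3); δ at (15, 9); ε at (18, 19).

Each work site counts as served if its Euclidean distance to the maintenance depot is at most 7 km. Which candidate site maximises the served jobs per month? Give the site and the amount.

Coverage radius r = 7 km; a point is covered iff (Δx)²+(Δy)² ≤ 7² = 49.
  α (2, 12): covers {Zone II, Zone V} → 102
  β (15, 11): covers {none} → 0
  γ (0, 3): covers {Zone I, Zone II, Zone IV, Zone VI} → 508
  δ (15, 9): covers {none} → 0
  ε (18, 19): covers {none} → 0
Maximum coverage at γ: 508 jobs per month.

γ, covering 508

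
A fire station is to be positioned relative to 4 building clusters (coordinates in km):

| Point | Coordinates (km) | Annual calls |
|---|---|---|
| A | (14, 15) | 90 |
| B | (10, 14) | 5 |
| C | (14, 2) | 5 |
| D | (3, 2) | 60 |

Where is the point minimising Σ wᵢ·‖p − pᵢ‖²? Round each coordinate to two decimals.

(9.75, 9.69)

The minimiser of Σwᵢ‖p−pᵢ‖² is the weighted centroid p* = (Σwᵢpᵢ)/(Σwᵢ).
Σwᵢ = 160.
Σwᵢxᵢ = 90·14 + 5·10 + 5·14 + 60·3 = 1560.
Σwᵢyᵢ = 90·15 + 5·14 + 5·2 + 60·2 = 1550.
x* = 1560/160 = 9.75, y* = 1550/160 = 9.69.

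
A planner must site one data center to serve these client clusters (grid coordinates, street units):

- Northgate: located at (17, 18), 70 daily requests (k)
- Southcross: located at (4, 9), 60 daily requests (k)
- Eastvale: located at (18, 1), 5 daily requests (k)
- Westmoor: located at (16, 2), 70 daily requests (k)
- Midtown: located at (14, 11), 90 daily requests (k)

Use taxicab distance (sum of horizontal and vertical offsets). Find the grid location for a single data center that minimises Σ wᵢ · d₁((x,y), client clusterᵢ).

Manhattan distance separates: Σwᵢ(|x−xᵢ|+|y−yᵢ|) = Σwᵢ|x−xᵢ| + Σwᵢ|y−yᵢ|, so x and y are optimised independently as 1-D weighted medians.
Total weight W = 295; half = 147.5.
x-coordinate, sorted with cumulative weight:
  x=4 (Southcross, w=60) cum 60
  x=14 (Midtown, w=90) cum 150  ← median
  x=16 (Westmoor, w=70) cum 220
  x=17 (Northgate, w=70) cum 290
  x=18 (Eastvale, w=5) cum 295
⇒ x* = 14
y-coordinate, sorted with cumulative weight:
  y=1 (Eastvale, w=5) cum 5
  y=2 (Westmoor, w=70) cum 75
  y=9 (Southcross, w=60) cum 135
  y=11 (Midtown, w=90) cum 225  ← median
  y=18 (Northgate, w=70) cum 295
⇒ y* = 11

(14, 11)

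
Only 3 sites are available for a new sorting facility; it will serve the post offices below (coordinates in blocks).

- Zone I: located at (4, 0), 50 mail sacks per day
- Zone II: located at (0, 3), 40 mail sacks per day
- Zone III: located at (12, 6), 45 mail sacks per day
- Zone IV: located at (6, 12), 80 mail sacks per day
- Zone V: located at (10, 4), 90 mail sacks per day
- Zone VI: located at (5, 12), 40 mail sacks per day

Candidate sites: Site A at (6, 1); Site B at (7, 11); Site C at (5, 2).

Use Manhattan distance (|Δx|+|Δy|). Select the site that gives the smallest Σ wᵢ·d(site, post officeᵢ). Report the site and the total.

Site C, total 2795 blocks

Total weighted distance at each candidate:
  Site A (6, 1): total = 2955
  Site B (7, 11): total = 2930
  Site C (5, 2): total = 2795
Minimum is at Site C with total 2795 blocks.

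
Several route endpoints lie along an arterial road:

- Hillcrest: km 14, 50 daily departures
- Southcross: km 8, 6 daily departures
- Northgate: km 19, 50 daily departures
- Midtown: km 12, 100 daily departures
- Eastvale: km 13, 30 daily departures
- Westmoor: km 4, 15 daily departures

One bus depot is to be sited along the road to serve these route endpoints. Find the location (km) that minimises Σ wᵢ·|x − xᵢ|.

For a sum of weighted absolute distances on a line, the optimum is the weighted median (not the mean). Total weight W = 251; half-weight = 125.5.
Sort by position and accumulate weight:
  km 4 (Westmoor, w=15) → cum 15
  km 8 (Southcross, w=6) → cum 21
  km 12 (Midtown, w=100) → cum 121
  km 13 (Eastvale, w=30) → cum 151  ≥ 125.5 → median here
  km 14 (Hillcrest, w=50) → cum 201
  km 19 (Northgate, w=50) → cum 251
Optimal location: km 13.

x = 13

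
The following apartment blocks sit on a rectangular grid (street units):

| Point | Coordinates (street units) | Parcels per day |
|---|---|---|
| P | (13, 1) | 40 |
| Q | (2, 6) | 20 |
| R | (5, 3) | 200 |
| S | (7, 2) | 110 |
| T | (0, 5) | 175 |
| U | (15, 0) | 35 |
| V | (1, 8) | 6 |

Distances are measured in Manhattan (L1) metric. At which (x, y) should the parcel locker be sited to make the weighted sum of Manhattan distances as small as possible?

(5, 3)

Manhattan distance separates: Σwᵢ(|x−xᵢ|+|y−yᵢ|) = Σwᵢ|x−xᵢ| + Σwᵢ|y−yᵢ|, so x and y are optimised independently as 1-D weighted medians.
Total weight W = 586; half = 293.
x-coordinate, sorted with cumulative weight:
  x=0 (T, w=175) cum 175
  x=1 (V, w=6) cum 181
  x=2 (Q, w=20) cum 201
  x=5 (R, w=200) cum 401  ← median
  x=7 (S, w=110) cum 511
  x=13 (P, w=40) cum 551
  x=15 (U, w=35) cum 586
⇒ x* = 5
y-coordinate, sorted with cumulative weight:
  y=0 (U, w=35) cum 35
  y=1 (P, w=40) cum 75
  y=2 (S, w=110) cum 185
  y=3 (R, w=200) cum 385  ← median
  y=5 (T, w=175) cum 560
  y=6 (Q, w=20) cum 580
  y=8 (V, w=6) cum 586
⇒ y* = 3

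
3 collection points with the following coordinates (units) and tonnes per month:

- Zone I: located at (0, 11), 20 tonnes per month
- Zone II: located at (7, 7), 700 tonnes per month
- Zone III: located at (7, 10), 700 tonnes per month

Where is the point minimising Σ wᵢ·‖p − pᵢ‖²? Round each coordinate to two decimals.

The minimiser of Σwᵢ‖p−pᵢ‖² is the weighted centroid p* = (Σwᵢpᵢ)/(Σwᵢ).
Σwᵢ = 1420.
Σwᵢxᵢ = 20·0 + 700·7 + 700·7 = 9800.
Σwᵢyᵢ = 20·11 + 700·7 + 700·10 = 12120.
x* = 9800/1420 = 6.90, y* = 12120/1420 = 8.54.

(6.90, 8.54)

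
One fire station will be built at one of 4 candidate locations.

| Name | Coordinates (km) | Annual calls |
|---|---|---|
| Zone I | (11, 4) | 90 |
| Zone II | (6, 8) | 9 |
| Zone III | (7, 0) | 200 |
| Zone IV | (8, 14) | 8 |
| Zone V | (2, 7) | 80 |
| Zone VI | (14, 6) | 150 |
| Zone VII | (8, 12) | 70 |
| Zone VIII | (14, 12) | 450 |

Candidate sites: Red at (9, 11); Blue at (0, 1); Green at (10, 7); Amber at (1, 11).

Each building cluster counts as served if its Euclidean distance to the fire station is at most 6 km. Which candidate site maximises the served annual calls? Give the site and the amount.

Red, covering 537

Coverage radius r = 6 km; a point is covered iff (Δx)²+(Δy)² ≤ 6² = 36.
  Red (9, 11): covers {Zone II, Zone IV, Zone VII, Zone VIII} → 537
  Blue (0, 1): covers {none} → 0
  Green (10, 7): covers {Zone I, Zone II, Zone VI, Zone VII} → 319
  Amber (1, 11): covers {Zone II, Zone V} → 89
Maximum coverage at Red: 537 annual calls.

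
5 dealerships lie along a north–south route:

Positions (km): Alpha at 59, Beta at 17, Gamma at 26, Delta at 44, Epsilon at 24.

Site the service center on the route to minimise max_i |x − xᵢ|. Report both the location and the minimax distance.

The 1-center on a line is the midpoint of the two extreme points: leftmost at 17, rightmost at 59.
Optimal location = (17 + 59)/2 = 38; maximum distance = (59 − 17)/2 = 21.

location 38, max distance 21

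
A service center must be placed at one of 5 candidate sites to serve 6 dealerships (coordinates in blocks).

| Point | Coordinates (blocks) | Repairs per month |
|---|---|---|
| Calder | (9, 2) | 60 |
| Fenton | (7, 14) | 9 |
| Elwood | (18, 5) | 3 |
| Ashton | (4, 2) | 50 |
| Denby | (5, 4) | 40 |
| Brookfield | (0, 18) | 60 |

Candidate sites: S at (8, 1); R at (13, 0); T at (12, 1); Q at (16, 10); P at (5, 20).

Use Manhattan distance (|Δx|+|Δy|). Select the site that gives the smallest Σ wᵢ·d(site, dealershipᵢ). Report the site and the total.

S, total 2278 blocks

Total weighted distance at each candidate:
  S (8, 1): total = 2278
  R (13, 0): total = 3460
  T (12, 1): total = 3022
  Q (16, 10): total = 4158
  P (5, 20): total = 3486
Minimum is at S with total 2278 blocks.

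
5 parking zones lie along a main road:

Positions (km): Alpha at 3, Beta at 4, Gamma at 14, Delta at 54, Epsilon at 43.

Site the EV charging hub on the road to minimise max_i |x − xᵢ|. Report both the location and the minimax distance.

The 1-center on a line is the midpoint of the two extreme points: leftmost at 3, rightmost at 54.
Optimal location = (3 + 54)/2 = 28.5; maximum distance = (54 − 3)/2 = 25.5.

location 28.5, max distance 25.5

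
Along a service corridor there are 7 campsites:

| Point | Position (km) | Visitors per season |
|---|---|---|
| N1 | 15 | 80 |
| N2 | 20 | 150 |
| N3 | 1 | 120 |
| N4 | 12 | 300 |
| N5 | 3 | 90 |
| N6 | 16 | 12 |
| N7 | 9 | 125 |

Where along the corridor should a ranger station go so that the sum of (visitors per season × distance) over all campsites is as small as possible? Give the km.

For a sum of weighted absolute distances on a line, the optimum is the weighted median (not the mean). Total weight W = 877; half-weight = 438.5.
Sort by position and accumulate weight:
  km 1 (N3, w=120) → cum 120
  km 3 (N5, w=90) → cum 210
  km 9 (N7, w=125) → cum 335
  km 12 (N4, w=300) → cum 635  ≥ 438.5 → median here
  km 15 (N1, w=80) → cum 715
  km 16 (N6, w=12) → cum 727
  km 20 (N2, w=150) → cum 877
Optimal location: km 12.

x = 12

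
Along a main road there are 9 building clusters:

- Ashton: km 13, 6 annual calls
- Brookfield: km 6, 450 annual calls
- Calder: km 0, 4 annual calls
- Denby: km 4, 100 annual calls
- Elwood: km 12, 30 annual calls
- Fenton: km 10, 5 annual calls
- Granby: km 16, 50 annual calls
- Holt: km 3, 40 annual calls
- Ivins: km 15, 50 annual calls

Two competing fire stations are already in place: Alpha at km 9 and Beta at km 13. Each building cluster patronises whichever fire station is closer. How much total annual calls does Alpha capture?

599

The indifferent point is the midpoint (9+13)/2 = 11; building clusters left of it (closer to Alpha at 9) go to Alpha, those right go to Beta.
  Calder at 0 (w=4) → Alpha
  Holt at 3 (w=40) → Alpha
  Denby at 4 (w=100) → Alpha
  Brookfield at 6 (w=450) → Alpha
  Fenton at 10 (w=5) → Alpha
  Elwood at 12 (w=30) → Beta
  Ashton at 13 (w=6) → Beta
  Ivins at 15 (w=50) → Beta
  Granby at 16 (w=50) → Beta
Alpha captures 599; Beta captures 136.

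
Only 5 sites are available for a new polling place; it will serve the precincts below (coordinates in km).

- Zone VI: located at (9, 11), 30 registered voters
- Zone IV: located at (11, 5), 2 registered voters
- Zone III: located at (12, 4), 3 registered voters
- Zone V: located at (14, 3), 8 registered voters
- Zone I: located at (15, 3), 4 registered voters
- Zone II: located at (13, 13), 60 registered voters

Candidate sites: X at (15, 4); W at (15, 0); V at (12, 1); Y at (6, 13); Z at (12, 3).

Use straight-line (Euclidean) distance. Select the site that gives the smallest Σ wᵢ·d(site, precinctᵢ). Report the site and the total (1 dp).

Total weighted distance at each candidate:
  X (15, 4): total = 862.3
  W (15, 0): total = 1230.2
  V (12, 1): total = 1090.0
  Y (6, 13): total = 735.7
  Z (12, 3): total = 894.8
Minimum is at Y with total 735.7 km.

Y, total 735.7 km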